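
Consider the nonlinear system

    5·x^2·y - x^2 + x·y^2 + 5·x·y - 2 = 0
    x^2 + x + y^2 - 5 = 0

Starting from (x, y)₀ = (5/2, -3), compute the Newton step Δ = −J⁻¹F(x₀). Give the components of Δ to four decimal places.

At (5/2, -3): F = (-117.0000, 12.7500).
Jacobian J = [[10·x·y - 2·x + y^2 + 5·y, 5·x^2 + 2·x·y + 5·x], [2·x + 1, 2·y]].
At the point, J = [[-86.0000, 28.7500], [6.0000, -6.0000]] (det J = 343.5000).
Solving J·Δ = −F gives Δ = (-0.9765, 1.1485).

(-0.9765, 1.1485)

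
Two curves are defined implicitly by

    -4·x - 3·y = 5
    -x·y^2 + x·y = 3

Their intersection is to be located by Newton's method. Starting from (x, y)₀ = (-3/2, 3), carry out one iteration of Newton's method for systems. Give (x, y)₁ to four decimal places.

(-2.3750, 1.5000)

At (-3/2, 3): F = (-8.0000, 6.0000).
Jacobian J = [[-4, -3], [-y^2 + y, -2·x·y + x]].
At the point, J = [[-4.0000, -3.0000], [-6.0000, 7.5000]] (det J = -48.0000).
Solving J·Δ = −F gives Δ = (-0.8750, -1.5000).
Then the next iterate is (x, y)₁ = (-2.3750, 1.5000).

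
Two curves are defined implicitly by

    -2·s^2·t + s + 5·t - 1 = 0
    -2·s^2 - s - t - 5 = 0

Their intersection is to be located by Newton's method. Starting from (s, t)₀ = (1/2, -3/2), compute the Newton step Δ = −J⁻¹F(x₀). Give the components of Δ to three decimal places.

At (1/2, -3/2): F = (-7.250, -4.500).
Jacobian J = [[-4·s·t + 1, -2·s^2 + 5], [-4·s - 1, -1]].
At the point, J = [[4.000, 4.500], [-3.000, -1.000]] (det J = 9.500).
Solving J·Δ = −F gives Δ = (-2.895, 4.184).

(-2.895, 4.184)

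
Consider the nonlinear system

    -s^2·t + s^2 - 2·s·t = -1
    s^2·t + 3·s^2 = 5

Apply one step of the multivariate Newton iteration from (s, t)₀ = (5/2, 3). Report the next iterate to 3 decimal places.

At (5/2, 3): F = (-26.500, 32.500).
Jacobian J = [[-2·s·t + 2·s - 2·t, -s^2 - 2·s], [2·s·t + 6·s, s^2]].
At the point, J = [[-16.000, -11.250], [30.000, 6.250]] (det J = 237.500).
Solving J·Δ = −F gives Δ = (-0.842, -1.158).
Then the next iterate is (s, t)₁ = (1.658, 1.842).

(1.658, 1.842)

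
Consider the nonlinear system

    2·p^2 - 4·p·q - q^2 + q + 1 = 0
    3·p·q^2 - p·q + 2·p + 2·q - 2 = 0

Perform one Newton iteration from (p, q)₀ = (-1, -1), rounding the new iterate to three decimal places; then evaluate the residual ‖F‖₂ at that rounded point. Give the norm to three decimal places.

3.061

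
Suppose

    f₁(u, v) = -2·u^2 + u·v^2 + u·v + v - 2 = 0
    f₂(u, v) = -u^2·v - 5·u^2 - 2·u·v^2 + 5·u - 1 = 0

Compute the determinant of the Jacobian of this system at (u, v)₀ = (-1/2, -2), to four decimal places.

-17.0000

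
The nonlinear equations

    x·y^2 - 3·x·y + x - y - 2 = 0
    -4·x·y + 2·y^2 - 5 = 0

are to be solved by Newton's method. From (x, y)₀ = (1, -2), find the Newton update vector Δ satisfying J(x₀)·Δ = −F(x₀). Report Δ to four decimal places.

(-0.6471, 0.4853)

At (1, -2): F = (11.0000, 11.0000).
Jacobian J = [[y^2 - 3·y + 1, 2·x·y - 3·x - 1], [-4·y, -4·x + 4·y]].
At the point, J = [[11.0000, -8.0000], [8.0000, -12.0000]] (det J = -68.0000).
Solving J·Δ = −F gives Δ = (-0.6471, 0.4853).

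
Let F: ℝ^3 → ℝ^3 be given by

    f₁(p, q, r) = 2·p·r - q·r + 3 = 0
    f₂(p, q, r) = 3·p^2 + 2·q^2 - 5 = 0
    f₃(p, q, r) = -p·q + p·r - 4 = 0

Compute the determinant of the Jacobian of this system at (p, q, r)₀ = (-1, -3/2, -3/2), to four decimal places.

J = [[2·r, -r, 2·p - q], [6·p, 4·q, 0], [-q + r, -p, p]].
At the point, J = [[-3.0000, 1.5000, -0.5000], [-6.0000, -6.0000, 0.0000], [0.0000, 1.0000, -1.0000]].
det J = -24.0000.

-24.0000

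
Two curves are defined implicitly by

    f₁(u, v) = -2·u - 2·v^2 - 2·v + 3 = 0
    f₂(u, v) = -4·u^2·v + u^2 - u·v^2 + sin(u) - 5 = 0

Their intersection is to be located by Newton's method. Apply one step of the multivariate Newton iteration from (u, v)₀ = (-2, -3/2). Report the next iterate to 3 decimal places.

(-0.636, -2.193)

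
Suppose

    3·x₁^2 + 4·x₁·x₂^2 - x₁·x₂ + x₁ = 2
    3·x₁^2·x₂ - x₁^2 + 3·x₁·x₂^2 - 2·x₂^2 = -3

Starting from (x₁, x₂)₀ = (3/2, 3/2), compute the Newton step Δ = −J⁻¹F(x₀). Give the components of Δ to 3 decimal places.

(-0.649, -0.372)

At (3/2, 3/2): F = (17.500, 16.500).
Jacobian J = [[6·x₁ + 4·x₂^2 - x₂ + 1, 8·x₁·x₂ - x₁], [6·x₁·x₂ - 2·x₁ + 3·x₂^2, 3·x₁^2 + 6·x₁·x₂ - 4·x₂]].
At the point, J = [[17.500, 16.500], [17.250, 14.250]] (det J = -35.250).
Solving J·Δ = −F gives Δ = (-0.649, -0.372).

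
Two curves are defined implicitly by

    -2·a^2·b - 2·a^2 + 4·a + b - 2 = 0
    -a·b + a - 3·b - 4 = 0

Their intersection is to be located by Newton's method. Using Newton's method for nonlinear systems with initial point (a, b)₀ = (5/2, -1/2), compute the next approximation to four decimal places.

(2.1703, -0.3626)

At (5/2, -1/2): F = (1.2500, 1.2500).
Jacobian J = [[-4·a·b - 4·a + 4, -2·a^2 + 1], [-b + 1, -a - 3]].
At the point, J = [[-1.0000, -11.5000], [1.5000, -5.5000]] (det J = 22.7500).
Solving J·Δ = −F gives Δ = (-0.3297, 0.1374).
Then the next iterate is (a, b)₁ = (2.1703, -0.3626).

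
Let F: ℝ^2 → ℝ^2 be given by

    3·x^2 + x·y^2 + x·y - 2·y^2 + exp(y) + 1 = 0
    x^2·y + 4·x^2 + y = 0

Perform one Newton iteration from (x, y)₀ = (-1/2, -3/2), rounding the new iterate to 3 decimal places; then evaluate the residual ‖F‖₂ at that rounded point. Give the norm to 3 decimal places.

0.175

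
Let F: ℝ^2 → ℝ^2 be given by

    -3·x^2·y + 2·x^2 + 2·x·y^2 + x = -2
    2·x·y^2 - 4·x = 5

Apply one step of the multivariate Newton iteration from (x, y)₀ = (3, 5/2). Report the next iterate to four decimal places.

At (3, 5/2): F = (-7.0000, 20.5000).
Jacobian J = [[-6·x·y + 4·x + 2·y^2 + 1, -3·x^2 + 4·x·y], [2·y^2 - 4, 4·x·y]].
At the point, J = [[-19.5000, 3.0000], [8.5000, 30.0000]] (det J = -610.5000).
Solving J·Δ = −F gives Δ = (-0.4447, -0.5573).
Then the next iterate is (x, y)₁ = (2.5553, 1.9427).

(2.5553, 1.9427)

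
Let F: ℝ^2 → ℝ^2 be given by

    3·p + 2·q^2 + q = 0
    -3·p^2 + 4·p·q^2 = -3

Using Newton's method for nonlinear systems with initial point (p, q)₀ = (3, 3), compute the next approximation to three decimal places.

(62.333, -13.000)

At (3, 3): F = (30.000, 84.000).
Jacobian J = [[3, 4·q + 1], [-6·p + 4·q^2, 8·p·q]].
At the point, J = [[3.000, 13.000], [18.000, 72.000]] (det J = -18.000).
Solving J·Δ = −F gives Δ = (59.333, -16.000).
Then the next iterate is (p, q)₁ = (62.333, -13.000).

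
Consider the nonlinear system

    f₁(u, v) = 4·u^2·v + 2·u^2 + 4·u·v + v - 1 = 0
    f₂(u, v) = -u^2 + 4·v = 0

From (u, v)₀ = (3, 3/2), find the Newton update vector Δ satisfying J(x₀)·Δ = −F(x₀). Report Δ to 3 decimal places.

(-0.998, -0.747)

At (3, 3/2): F = (90.500, -3.000).
Jacobian J = [[8·u·v + 4·u + 4·v, 4·u^2 + 4·u + 1], [-2·u, 4]].
At the point, J = [[54.000, 49.000], [-6.000, 4.000]] (det J = 510.000).
Solving J·Δ = −F gives Δ = (-0.998, -0.747).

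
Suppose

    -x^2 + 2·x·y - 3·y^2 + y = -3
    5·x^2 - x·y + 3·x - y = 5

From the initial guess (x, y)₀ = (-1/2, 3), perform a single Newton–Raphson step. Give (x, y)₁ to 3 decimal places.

(-1.670, 1.198)

At (-1/2, 3): F = (-24.250, -6.750).
Jacobian J = [[-2·x + 2·y, 2·x - 6·y + 1], [10·x - y + 3, -x - 1]].
At the point, J = [[7.000, -18.000], [-5.000, -0.500]] (det J = -93.500).
Solving J·Δ = −F gives Δ = (-1.170, -1.802).
Then the next iterate is (x, y)₁ = (-1.670, 1.198).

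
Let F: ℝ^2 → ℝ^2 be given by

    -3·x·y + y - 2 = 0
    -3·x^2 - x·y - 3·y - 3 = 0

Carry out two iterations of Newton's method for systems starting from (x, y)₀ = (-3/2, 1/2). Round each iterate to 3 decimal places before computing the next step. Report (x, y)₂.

(-2.487, -1.674)

At (-3/2, 1/2): F = (0.750, -10.500).
Jacobian J = [[-3·y, -3·x + 1], [-6·x - y, -x - 3]].
At the point, J = [[-1.500, 5.500], [8.500, -1.500]] (det J = -44.500).
Solving J·Δ = −F gives Δ = (1.272, 0.211).
Then the next iterate is (x, y)₁ = (-0.228, 0.711).
Round to (-0.228, 0.711) and repeat: F = (-0.80268, -5.12684), J = [[-2.133, 1.684], [0.657, -2.772]].
Δ = (-2.259, -2.385), so (x, y)₂ = (-2.487, -1.674).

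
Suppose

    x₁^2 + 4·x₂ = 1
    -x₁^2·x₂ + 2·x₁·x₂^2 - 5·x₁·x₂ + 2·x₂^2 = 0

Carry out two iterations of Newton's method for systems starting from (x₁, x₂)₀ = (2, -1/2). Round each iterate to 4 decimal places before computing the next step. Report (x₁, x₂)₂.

(1.1608, -0.0645)

At (2, -1/2): F = (1.0000, 8.5000).
Jacobian J = [[2·x₁, 4], [-2·x₁·x₂ + 2·x₂^2 - 5·x₂, -x₁^2 + 4·x₁·x₂ - 5·x₁ + 4·x₂]].
At the point, J = [[4.0000, 4.0000], [5.0000, -20.0000]] (det J = -100.0000).
Solving J·Δ = −F gives Δ = (-0.5400, 0.2900).
Then the next iterate is (x₁, x₂)₁ = (1.4600, -0.2100).
Round to (1.4600, -0.2100) and repeat: F = (0.2916, 2.197608), J = [[2.9200, 4.0000], [1.7514, -11.4980]].
Δ = (-0.2992, 0.1455), so (x₁, x₂)₂ = (1.1608, -0.0645).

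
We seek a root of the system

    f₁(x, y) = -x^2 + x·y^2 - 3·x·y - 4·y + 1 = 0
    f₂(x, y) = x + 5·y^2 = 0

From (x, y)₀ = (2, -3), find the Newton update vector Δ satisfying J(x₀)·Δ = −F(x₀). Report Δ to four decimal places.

(-0.7940, 1.5402)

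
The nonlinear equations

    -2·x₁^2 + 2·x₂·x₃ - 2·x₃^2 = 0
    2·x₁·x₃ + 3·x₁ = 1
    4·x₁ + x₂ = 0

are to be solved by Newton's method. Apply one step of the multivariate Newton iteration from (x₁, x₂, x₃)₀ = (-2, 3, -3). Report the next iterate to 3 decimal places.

At (-2, 3, -3): F = (-44.000, 5.000, -5.000).
Jacobian J = [[-4·x₁, 2·x₃, 2·x₂ - 4·x₃], [2·x₃ + 3, 0, 2·x₁], [4, 1, 0]].
At the point, J = [[8.000, -6.000, 18.000], [-3.000, 0.000, -4.000], [4.000, 1.000, 0.000]] (det J = 74.000).
Solving J·Δ = −F gives Δ = (2.784, -6.135, -0.838).
Then the next iterate is (x₁, x₂, x₃)₁ = (0.784, -3.135, -3.838).

(0.784, -3.135, -3.838)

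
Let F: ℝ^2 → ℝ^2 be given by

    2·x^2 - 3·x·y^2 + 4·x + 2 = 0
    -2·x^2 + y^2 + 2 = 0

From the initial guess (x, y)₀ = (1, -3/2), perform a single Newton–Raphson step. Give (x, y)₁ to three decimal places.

(1.744, -1.742)

At (1, -3/2): F = (1.250, 2.250).
Jacobian J = [[4·x - 3·y^2 + 4, -6·x·y], [-4·x, 2·y]].
At the point, J = [[1.250, 9.000], [-4.000, -3.000]] (det J = 32.250).
Solving J·Δ = −F gives Δ = (0.744, -0.242).
Then the next iterate is (x, y)₁ = (1.744, -1.742).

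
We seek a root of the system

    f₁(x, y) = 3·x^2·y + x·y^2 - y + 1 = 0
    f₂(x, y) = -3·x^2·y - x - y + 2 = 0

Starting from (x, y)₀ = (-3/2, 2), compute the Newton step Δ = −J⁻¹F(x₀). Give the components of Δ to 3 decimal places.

(0.473, -0.510)

At (-3/2, 2): F = (6.500, -12.000).
Jacobian J = [[6·x·y + y^2, 3·x^2 + 2·x·y - 1], [-6·x·y - 1, -3·x^2 - 1]].
At the point, J = [[-14.000, -0.250], [17.000, -7.750]] (det J = 112.750).
Solving J·Δ = −F gives Δ = (0.473, -0.510).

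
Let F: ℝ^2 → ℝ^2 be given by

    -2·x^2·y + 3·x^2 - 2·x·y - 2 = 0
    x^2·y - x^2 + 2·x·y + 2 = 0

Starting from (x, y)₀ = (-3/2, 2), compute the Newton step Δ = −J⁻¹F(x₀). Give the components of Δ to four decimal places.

(1.7500, 0.0000)

At (-3/2, 2): F = (1.7500, -1.7500).
Jacobian J = [[-4·x·y + 6·x - 2·y, -2·x^2 - 2·x], [2·x·y - 2·x + 2·y, x^2 + 2·x]].
At the point, J = [[-1.0000, -1.5000], [1.0000, -0.7500]] (det J = 2.2500).
Solving J·Δ = −F gives Δ = (1.7500, 0.0000).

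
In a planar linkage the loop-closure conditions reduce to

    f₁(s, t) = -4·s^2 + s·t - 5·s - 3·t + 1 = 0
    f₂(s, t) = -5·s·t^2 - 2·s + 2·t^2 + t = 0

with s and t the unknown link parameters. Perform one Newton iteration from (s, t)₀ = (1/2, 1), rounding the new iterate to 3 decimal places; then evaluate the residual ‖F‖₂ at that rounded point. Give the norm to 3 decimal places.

1.718

At (1/2, 1): F = (-5.000, -0.500).
Jacobian J = [[-8·s + t - 5, s - 3], [-5·t^2 - 2, -10·s·t + 4·t + 1]].
At the point, J = [[-8.000, -2.500], [-7.000, 0.000]] (det J = -17.500).
Solving J·Δ = −F gives Δ = (-0.071, -1.771).
Then the next iterate is (s, t)₁ = (0.429, -0.771).
Re-evaluating at (0.429, -0.771): F = (0.10108, -1.71519), so ‖F‖₂ = 1.718.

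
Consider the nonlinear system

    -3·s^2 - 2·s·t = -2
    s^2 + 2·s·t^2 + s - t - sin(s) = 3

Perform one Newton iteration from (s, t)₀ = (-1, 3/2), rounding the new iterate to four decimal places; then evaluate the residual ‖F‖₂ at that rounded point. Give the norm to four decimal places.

2.9142

At (-1, 3/2): F = (2.0000, -8.158529).
Jacobian J = [[-6·s - 2·t, -2·s], [2·s + 2·t^2 - cos(s) + 1, 4·s·t - 1]].
At the point, J = [[3.0000, 2.0000], [2.959698, -7.0000]] (det J = -26.919395).
Solving J·Δ = −F gives Δ = (0.0861, -1.1291).
Then the next iterate is (s, t)₁ = (-0.9139, 0.3709).
Re-evaluating at (-0.9139, 0.3709): F = (0.172291, -2.909140), so ‖F‖₂ = 2.9142.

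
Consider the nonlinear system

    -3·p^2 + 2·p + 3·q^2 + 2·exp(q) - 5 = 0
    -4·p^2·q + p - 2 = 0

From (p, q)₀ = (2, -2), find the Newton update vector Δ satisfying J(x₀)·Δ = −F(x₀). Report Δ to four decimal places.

(-0.7074, 0.5409)

At (2, -2): F = (-0.729329, 32.0000).
Jacobian J = [[-6·p + 2, 6·q + 2·exp(q)], [-8·p·q + 1, -4·p^2]].
At the point, J = [[-10.0000, -11.729329], [33.0000, -16.0000]] (det J = 547.067871).
Solving J·Δ = −F gives Δ = (-0.7074, 0.5409).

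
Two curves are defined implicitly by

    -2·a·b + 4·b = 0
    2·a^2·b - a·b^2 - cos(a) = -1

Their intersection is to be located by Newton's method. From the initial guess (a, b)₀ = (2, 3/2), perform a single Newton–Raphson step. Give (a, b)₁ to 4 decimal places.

At (2, 3/2): F = (0.0000, 8.916147).
Jacobian J = [[-2·b, -2·a + 4], [4·a·b - b^2 + sin(a), 2·a^2 - 2·a·b]].
At the point, J = [[-3.0000, 0.0000], [10.659297, 2.0000]] (det J = -6.0000).
Solving J·Δ = −F gives Δ = (0.0000, -4.4581).
Then the next iterate is (a, b)₁ = (2.0000, -2.9581).

(2.0000, -2.9581)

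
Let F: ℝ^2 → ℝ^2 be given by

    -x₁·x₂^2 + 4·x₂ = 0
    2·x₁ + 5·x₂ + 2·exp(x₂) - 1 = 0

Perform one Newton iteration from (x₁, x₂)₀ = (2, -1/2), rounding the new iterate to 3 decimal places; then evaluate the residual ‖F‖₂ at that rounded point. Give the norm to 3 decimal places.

At (2, -1/2): F = (-2.500, 1.71306).
Jacobian J = [[-x₂^2, -2·x₁·x₂ + 4], [2, 2·exp(x₂) + 5]].
At the point, J = [[-0.250, 6.000], [2.000, 6.21306]] (det J = -13.55327).
Solving J·Δ = −F gives Δ = (-1.904, 0.337).
Then the next iterate is (x₁, x₂)₁ = (0.096, -0.163).
Re-evaluating at (0.096, -0.163): F = (-0.65455, 0.07618), so ‖F‖₂ = 0.659.

0.659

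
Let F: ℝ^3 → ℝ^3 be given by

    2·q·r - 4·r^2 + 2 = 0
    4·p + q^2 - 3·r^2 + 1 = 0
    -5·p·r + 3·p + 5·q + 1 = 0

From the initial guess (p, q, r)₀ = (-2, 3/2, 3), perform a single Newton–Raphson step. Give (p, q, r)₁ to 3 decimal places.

At (-2, 3/2, 3): F = (-25.000, -31.750, 32.500).
Jacobian J = [[0, 2·r, 2·q - 8·r], [4, 2·q, -6·r], [-5·r + 3, 5, -5·p]].
At the point, J = [[0.000, 6.000, -21.000], [4.000, 3.000, -18.000], [-12.000, 5.000, 10.000]] (det J = -120.000).
Solving J·Δ = −F gives Δ = (6.469, 7.258, 0.883).
Then the next iterate is (p, q, r)₁ = (4.469, 8.758, 3.883).

(4.469, 8.758, 3.883)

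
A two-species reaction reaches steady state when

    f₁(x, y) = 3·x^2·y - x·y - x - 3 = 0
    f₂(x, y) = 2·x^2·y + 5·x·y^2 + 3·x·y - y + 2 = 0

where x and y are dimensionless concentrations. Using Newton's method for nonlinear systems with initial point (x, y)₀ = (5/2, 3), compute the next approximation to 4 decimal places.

(1.9863, 1.6346)

At (5/2, 3): F = (43.2500, 171.5000).
Jacobian J = [[6·x·y - y - 1, 3·x^2 - x], [4·x·y + 5·y^2 + 3·y, 2·x^2 + 10·x·y + 3·x - 1]].
At the point, J = [[41.0000, 16.2500], [84.0000, 94.0000]] (det J = 2489.0000).
Solving J·Δ = −F gives Δ = (-0.5137, -1.3654).
Then the next iterate is (x, y)₁ = (1.9863, 1.6346).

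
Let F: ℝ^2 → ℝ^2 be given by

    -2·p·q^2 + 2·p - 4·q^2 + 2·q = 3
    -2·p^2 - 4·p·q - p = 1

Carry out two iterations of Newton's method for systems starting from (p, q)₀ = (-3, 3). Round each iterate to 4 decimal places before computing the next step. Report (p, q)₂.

(-3.4511, 1.5381)

At (-3, 3): F = (15.0000, 20.0000).
Jacobian J = [[-2·q^2 + 2, -4·p·q - 8·q + 2], [-4·p - 4·q - 1, -4·p]].
At the point, J = [[-16.0000, 14.0000], [-1.0000, 12.0000]] (det J = -178.0000).
Solving J·Δ = −F gives Δ = (-0.5618, -1.7135).
Then the next iterate is (p, q)₁ = (-3.5618, 1.2865).
Round to (-3.5618, 1.2865) and repeat: F = (-2.380785, -4.482016), J = [[-1.310164, 10.037023], [8.1012, 14.2472]].
Δ = (0.1107, 0.2516), so (p, q)₂ = (-3.4511, 1.5381).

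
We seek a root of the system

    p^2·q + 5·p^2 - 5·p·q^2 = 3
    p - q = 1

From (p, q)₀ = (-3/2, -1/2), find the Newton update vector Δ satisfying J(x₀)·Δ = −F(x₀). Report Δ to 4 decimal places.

At (-3/2, -1/2): F = (9.0000, -2.0000).
Jacobian J = [[2·p·q + 10·p - 5·q^2, p^2 - 10·p·q], [1, -1]].
At the point, J = [[-14.7500, -5.2500], [1.0000, -1.0000]] (det J = 20.0000).
Solving J·Δ = −F gives Δ = (0.9750, -1.0250).

(0.9750, -1.0250)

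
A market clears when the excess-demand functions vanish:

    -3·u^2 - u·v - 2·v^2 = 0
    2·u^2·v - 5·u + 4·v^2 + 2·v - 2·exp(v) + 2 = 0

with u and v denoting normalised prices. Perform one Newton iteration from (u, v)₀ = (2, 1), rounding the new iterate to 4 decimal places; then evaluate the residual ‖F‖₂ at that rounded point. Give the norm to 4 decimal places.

At (2, 1): F = (-16.0000, 0.563436).
Jacobian J = [[-6·u - v, -u - 4·v], [4·u·v - 5, 2·u^2 + 8·v - 2·exp(v) + 2]].
At the point, J = [[-13.0000, -6.0000], [3.0000, 12.563436]] (det J = -145.324672).
Solving J·Δ = −F gives Δ = (-1.3600, 0.2799).
Then the next iterate is (u, v)₁ = (0.6400, 1.2799).
Re-evaluating at (0.6400, 1.2799): F = (-5.324224, 1.768310), so ‖F‖₂ = 5.6102.

5.6102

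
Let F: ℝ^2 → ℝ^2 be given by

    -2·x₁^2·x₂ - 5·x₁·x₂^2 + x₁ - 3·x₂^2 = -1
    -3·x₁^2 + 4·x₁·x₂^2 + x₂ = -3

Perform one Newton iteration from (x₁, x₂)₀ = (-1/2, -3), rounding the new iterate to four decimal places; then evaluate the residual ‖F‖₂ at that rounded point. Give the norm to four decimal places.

At (-1/2, -3): F = (-2.5000, -18.7500).
Jacobian J = [[-4·x₁·x₂ - 5·x₂^2 + 1, -2·x₁^2 - 10·x₁·x₂ - 6·x₂], [-6·x₁ + 4·x₂^2, 8·x₁·x₂ + 1]].
At the point, J = [[-50.0000, 2.5000], [39.0000, 13.0000]] (det J = -747.5000).
Solving J·Δ = −F gives Δ = (0.0192, 1.3846).
Then the next iterate is (x₁, x₂)₁ = (-0.4808, -1.6154).
Re-evaluating at (-0.4808, -1.6154): F = (-0.289213, -4.327529), so ‖F‖₂ = 4.3372.

4.3372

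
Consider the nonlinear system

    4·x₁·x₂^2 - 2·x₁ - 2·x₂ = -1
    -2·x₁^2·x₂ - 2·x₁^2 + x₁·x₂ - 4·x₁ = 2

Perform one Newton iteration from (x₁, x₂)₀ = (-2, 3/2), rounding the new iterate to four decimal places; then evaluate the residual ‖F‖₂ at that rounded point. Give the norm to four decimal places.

6.7612

At (-2, 3/2): F = (-16.0000, -17.0000).
Jacobian J = [[4·x₂^2 - 2, 8·x₁·x₂ - 2], [-4·x₁·x₂ - 4·x₁ + x₂ - 4, -2·x₁^2 + x₁]].
At the point, J = [[7.0000, -26.0000], [17.5000, -10.0000]] (det J = 385.0000).
Solving J·Δ = −F gives Δ = (0.7325, -0.4182).
Then the next iterate is (x₁, x₂)₁ = (-1.2675, 1.0818).
Re-evaluating at (-1.2675, 1.0818): F = (-4.561977, -4.990239), so ‖F‖₂ = 6.7612.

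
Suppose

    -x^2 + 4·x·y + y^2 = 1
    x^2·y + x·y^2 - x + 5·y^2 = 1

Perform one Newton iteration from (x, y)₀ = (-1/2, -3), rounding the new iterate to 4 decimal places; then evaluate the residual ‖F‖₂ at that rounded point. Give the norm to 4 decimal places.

At (-1/2, -3): F = (13.7500, 39.2500).
Jacobian J = [[-2·x + 4·y, 4·x + 2·y], [2·x·y + y^2 - 1, x^2 + 2·x·y + 10·y]].
At the point, J = [[-11.0000, -8.0000], [11.0000, -26.7500]] (det J = 382.2500).
Solving J·Δ = −F gives Δ = (0.1408, 1.5252).
Then the next iterate is (x, y)₁ = (-0.3592, -1.4748).
Re-evaluating at (-0.3592, -1.4748): F = (3.165003, 9.262817), so ‖F‖₂ = 9.7886.

9.7886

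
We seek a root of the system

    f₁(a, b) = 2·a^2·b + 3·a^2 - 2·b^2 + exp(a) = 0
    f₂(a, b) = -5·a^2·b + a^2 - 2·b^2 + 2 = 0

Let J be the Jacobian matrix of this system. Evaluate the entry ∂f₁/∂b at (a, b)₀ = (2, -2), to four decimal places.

∂f₁/∂b = 2·a^2 - 4·b.
At (2, -2) this is 16.0000.

16.0000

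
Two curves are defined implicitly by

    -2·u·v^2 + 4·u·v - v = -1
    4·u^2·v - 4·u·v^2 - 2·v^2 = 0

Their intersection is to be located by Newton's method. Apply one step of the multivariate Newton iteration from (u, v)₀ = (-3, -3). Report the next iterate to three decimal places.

(-1.737, -1.855)

At (-3, -3): F = (94.000, -18.000).
Jacobian J = [[-2·v^2 + 4·v, -4·u·v + 4·u - 1], [8·u·v - 4·v^2, 4·u^2 - 8·u·v - 4·v]].
At the point, J = [[-30.000, -49.000], [36.000, -24.000]] (det J = 2484.000).
Solving J·Δ = −F gives Δ = (1.263, 1.145).
Then the next iterate is (u, v)₁ = (-1.737, -1.855).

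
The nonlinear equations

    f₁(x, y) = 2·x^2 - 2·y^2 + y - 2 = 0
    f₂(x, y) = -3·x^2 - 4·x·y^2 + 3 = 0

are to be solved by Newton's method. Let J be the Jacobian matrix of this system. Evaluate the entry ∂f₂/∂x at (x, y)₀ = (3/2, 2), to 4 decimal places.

∂f₂/∂x = -6·x - 4·y^2.
At (3/2, 2) this is -25.0000.

-25.0000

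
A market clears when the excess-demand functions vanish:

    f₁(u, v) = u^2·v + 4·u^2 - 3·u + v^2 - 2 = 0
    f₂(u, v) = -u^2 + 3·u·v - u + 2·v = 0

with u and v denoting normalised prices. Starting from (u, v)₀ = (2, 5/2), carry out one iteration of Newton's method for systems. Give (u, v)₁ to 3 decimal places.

(1.579, 0.882)

At (2, 5/2): F = (24.250, 14.000).
Jacobian J = [[2·u·v + 8·u - 3, u^2 + 2·v], [-2·u + 3·v - 1, 3·u + 2]].
At the point, J = [[23.000, 9.000], [2.500, 8.000]] (det J = 161.500).
Solving J·Δ = −F gives Δ = (-0.421, -1.618).
Then the next iterate is (u, v)₁ = (1.579, 0.882).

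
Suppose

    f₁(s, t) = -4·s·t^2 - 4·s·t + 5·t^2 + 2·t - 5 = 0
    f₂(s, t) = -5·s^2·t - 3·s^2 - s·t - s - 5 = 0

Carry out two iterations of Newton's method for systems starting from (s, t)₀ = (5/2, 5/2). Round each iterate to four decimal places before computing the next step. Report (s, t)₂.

(1.5128, -1.8524)

At (5/2, 5/2): F = (-56.2500, -110.6250).
Jacobian J = [[-4·t^2 - 4·t, -8·s·t - 4·s + 10·t + 2], [-10·s·t - 6·s - t - 1, -5·s^2 - s]].
At the point, J = [[-35.0000, -33.0000], [-81.0000, -33.7500]] (det J = -1491.7500).
Solving J·Δ = −F gives Δ = (-1.1746, -0.4588).
Then the next iterate is (s, t)₁ = (1.3254, 2.0412).
Round to (1.3254, 2.0412) and repeat: F = (-12.995842, -32.229591), J = [[-24.830790, -4.532852], [-38.047665, -10.108826]].
Δ = (0.1874, -3.8936), so (s, t)₂ = (1.5128, -1.8524).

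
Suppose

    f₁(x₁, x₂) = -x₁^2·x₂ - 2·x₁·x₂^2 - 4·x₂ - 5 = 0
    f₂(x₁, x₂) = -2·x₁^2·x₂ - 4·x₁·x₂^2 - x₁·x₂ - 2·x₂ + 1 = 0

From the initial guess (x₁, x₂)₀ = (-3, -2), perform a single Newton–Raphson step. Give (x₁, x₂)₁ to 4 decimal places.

At (-3, -2): F = (45.0000, 83.0000).
Jacobian J = [[-2·x₁·x₂ - 2·x₂^2, -x₁^2 - 4·x₁·x₂ - 4], [-4·x₁·x₂ - 4·x₂^2 - x₂, -2·x₁^2 - 8·x₁·x₂ - x₁ - 2]].
At the point, J = [[-20.0000, -37.0000], [-38.0000, -65.0000]] (det J = -106.0000).
Solving J·Δ = −F gives Δ = (1.3774, 0.4717).
Then the next iterate is (x₁, x₂)₁ = (-1.6226, -1.5283).

(-1.6226, -1.5283)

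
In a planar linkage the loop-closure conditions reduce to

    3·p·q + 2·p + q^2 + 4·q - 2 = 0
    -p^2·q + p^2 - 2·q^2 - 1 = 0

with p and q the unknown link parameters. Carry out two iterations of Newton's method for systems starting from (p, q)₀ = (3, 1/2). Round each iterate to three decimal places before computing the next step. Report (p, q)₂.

(0.958, 0.023)

At (3, 1/2): F = (10.750, 3.000).
Jacobian J = [[3·q + 2, 3·p + 2·q + 4], [-2·p·q + 2·p, -p^2 - 4·q]].
At the point, J = [[3.500, 14.000], [3.000, -11.000]] (det J = -80.500).
Solving J·Δ = −F gives Δ = (-1.991, -0.270).
Then the next iterate is (p, q)₁ = (1.009, 0.230).
Round to (1.009, 0.230) and repeat: F = (1.68711, -0.32188), J = [[2.690, 7.487], [1.55386, -1.93808]].
Δ = (-0.051, -0.207), so (p, q)₂ = (0.958, 0.023).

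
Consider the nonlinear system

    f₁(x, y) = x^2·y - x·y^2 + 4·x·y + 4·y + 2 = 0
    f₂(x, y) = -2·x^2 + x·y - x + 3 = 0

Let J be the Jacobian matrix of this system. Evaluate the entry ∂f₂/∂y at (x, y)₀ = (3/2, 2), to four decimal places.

∂f₂/∂y = x.
At (3/2, 2) this is 1.5000.

1.5000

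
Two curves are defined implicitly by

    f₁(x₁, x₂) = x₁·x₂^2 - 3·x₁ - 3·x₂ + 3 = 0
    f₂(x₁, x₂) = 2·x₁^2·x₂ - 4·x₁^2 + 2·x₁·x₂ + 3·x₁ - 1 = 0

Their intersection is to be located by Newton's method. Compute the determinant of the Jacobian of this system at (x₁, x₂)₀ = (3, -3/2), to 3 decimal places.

J = [[x₂^2 - 3, 2·x₁·x₂ - 3], [4·x₁·x₂ - 8·x₁ + 2·x₂ + 3, 2·x₁^2 + 2·x₁]].
At the point, J = [[-0.750, -12.000], [-42.000, 24.000]].
det J = -522.000.

-522.000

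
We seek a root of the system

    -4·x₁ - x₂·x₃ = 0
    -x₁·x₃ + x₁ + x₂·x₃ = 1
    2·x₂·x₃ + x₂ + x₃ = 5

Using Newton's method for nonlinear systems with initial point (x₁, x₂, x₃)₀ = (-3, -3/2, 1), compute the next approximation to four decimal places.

(-0.3654, 1.2308, 0.8462)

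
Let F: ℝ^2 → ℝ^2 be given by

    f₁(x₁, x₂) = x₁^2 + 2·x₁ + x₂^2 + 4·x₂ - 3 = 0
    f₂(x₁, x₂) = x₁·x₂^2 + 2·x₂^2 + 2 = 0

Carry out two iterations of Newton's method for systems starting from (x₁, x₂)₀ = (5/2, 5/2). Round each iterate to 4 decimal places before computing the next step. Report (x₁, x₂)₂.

(-0.9383, 1.0396)

At (5/2, 5/2): F = (24.5000, 30.1250).
Jacobian J = [[2·x₁ + 2, 2·x₂ + 4], [x₂^2, 2·x₁·x₂ + 4·x₂]].
At the point, J = [[7.0000, 9.0000], [6.2500, 22.5000]] (det J = 101.2500).
Solving J·Δ = −F gives Δ = (-2.7667, -0.5704).
Then the next iterate is (x₁, x₂)₁ = (-0.2667, 1.9296).
Round to (-0.2667, 1.9296) and repeat: F = (7.979485, 8.453693), J = [[1.4666, 7.8592], [3.723356, 6.689151]].
Δ = (-0.6716, -0.8900), so (x₁, x₂)₂ = (-0.9383, 1.0396).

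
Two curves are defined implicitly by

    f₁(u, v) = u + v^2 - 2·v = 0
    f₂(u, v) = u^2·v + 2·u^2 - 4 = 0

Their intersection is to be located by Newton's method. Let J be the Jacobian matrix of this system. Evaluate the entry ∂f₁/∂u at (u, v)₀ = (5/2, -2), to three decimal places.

∂f₁/∂u = 1.
At (5/2, -2) this is 1.000.

1.000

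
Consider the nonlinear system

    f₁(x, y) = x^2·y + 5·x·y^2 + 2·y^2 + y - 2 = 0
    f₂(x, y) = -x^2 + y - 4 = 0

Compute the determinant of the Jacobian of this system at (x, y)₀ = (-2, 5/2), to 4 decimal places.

161.2500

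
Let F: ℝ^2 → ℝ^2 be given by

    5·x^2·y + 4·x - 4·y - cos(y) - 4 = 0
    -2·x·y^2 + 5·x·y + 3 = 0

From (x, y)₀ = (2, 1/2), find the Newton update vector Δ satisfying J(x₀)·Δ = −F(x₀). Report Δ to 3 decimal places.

At (2, 1/2): F = (11.12242, 7.000).
Jacobian J = [[10·x·y + 4, 5·x^2 + sin(y) - 4], [-2·y^2 + 5·y, -4·x·y + 5·x]].
At the point, J = [[14.000, 16.47943], [2.000, 6.000]] (det J = 51.04115).
Solving J·Δ = −F gives Δ = (0.953, -1.484).

(0.953, -1.484)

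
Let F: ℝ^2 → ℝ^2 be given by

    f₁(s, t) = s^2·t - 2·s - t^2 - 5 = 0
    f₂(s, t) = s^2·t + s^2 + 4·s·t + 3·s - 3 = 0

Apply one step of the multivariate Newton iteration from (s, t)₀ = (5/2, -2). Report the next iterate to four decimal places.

At (5/2, -2): F = (-26.5000, -21.7500).
Jacobian J = [[2·s·t - 2, s^2 - 2·t], [2·s·t + 2·s + 4·t + 3, s^2 + 4·s]].
At the point, J = [[-12.0000, 10.2500], [-10.0000, 16.2500]] (det J = -92.5000).
Solving J·Δ = −F gives Δ = (-2.2453, -0.0432).
Then the next iterate is (s, t)₁ = (0.2547, -2.0432).

(0.2547, -2.0432)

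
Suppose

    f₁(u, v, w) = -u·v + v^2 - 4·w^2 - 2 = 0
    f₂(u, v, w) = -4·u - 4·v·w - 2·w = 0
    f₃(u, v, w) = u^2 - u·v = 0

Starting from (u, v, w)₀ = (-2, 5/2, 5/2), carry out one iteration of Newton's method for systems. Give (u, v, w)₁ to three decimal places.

(-0.945, 1.430, 1.206)

At (-2, 5/2, 5/2): F = (-15.750, -22.000, 9.000).
Jacobian J = [[-v, -u + 2·v, -8·w], [-4, -4·w, -4·v - 2], [2·u - v, -u, 0]].
At the point, J = [[-2.500, 7.000, -20.000], [-4.000, -10.000, -12.000], [-6.500, 2.000, 0.000]] (det J = 1946.000).
Solving J·Δ = −F gives Δ = (1.055, -1.070, -1.294).
Then the next iterate is (u, v, w)₁ = (-0.945, 1.430, 1.206).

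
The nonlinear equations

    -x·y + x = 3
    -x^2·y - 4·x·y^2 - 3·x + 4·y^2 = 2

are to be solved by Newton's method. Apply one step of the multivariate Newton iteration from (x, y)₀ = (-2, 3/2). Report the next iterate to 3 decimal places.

(-30.500, -4.625)

At (-2, 3/2): F = (-2.000, 25.000).
Jacobian J = [[-y + 1, -x], [-2·x·y - 4·y^2 - 3, -x^2 - 8·x·y + 8·y]].
At the point, J = [[-0.500, 2.000], [-6.000, 32.000]] (det J = -4.000).
Solving J·Δ = −F gives Δ = (-28.500, -6.125).
Then the next iterate is (x, y)₁ = (-30.500, -4.625).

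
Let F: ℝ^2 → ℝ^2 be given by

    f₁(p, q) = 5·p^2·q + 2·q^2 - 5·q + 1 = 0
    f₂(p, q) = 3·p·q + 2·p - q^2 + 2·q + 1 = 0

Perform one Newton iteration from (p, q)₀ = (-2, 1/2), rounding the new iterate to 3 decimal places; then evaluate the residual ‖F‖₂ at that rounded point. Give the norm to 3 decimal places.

At (-2, 1/2): F = (9.000, -5.250).
Jacobian J = [[10·p·q, 5·p^2 + 4·q - 5], [3·q + 2, 3·p - 2·q + 2]].
At the point, J = [[-10.000, 17.000], [3.500, -5.000]] (det J = -9.500).
Solving J·Δ = −F gives Δ = (4.658, 2.211).
Then the next iterate is (p, q)₁ = (2.658, 2.711).
Re-evaluating at (2.658, 2.711): F = (97.90963, 26.00599), so ‖F‖₂ = 101.305.

101.305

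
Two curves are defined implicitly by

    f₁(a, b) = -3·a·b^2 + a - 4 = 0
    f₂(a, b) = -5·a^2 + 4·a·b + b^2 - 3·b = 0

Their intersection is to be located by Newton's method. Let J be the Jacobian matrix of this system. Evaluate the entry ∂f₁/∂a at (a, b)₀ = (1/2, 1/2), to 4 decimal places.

0.2500

∂f₁/∂a = -3·b^2 + 1.
At (1/2, 1/2) this is 0.2500.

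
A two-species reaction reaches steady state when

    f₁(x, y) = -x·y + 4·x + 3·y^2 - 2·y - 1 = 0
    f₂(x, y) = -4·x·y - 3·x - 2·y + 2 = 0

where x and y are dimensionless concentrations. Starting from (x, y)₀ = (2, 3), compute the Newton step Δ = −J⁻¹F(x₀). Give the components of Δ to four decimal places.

At (2, 3): F = (22.0000, -34.0000).
Jacobian J = [[-y + 4, -x + 6·y - 2], [-4·y - 3, -4·x - 2]].
At the point, J = [[1.0000, 14.0000], [-15.0000, -10.0000]] (det J = 200.0000).
Solving J·Δ = −F gives Δ = (-1.2800, -1.4800).

(-1.2800, -1.4800)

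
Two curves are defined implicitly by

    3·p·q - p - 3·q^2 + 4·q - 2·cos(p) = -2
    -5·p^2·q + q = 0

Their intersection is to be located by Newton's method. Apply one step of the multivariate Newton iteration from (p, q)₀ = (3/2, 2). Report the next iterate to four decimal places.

At (3/2, 2): F = (5.358526, -20.5000).
Jacobian J = [[3·q + 2·sin(p) - 1, 3·p - 6·q + 4], [-10·p·q, -5·p^2 + 1]].
At the point, J = [[6.994990, -3.5000], [-30.0000, -10.2500]] (det J = -176.698647).
Solving J·Δ = −F gives Δ = (-0.7169, 0.0982).
Then the next iterate is (p, q)₁ = (0.7831, 2.0982).

(0.7831, 2.0982)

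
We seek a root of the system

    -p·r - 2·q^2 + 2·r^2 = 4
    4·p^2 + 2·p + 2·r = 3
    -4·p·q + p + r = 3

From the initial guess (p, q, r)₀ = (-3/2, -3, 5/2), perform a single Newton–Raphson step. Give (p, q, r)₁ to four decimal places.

(-1.3026, 0.4079, -0.5132)

At (-3/2, -3, 5/2): F = (-5.7500, 8.0000, -20.0000).
Jacobian J = [[-r, -4·q, -p + 4·r], [8·p + 2, 0, 2], [-4·q + 1, -4·p, 1]].
At the point, J = [[-2.5000, 12.0000, 11.5000], [-10.0000, 0.0000, 2.0000], [13.0000, 6.0000, 1.0000]] (det J = -228.0000).
Solving J·Δ = −F gives Δ = (0.1974, 3.4079, -3.0132).
Then the next iterate is (p, q, r)₁ = (-1.3026, 0.4079, -0.5132).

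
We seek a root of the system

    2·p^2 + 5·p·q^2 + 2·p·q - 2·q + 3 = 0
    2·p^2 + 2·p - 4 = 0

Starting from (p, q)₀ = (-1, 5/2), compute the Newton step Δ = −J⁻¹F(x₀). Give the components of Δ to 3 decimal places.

(-2.000, -3.474)

At (-1, 5/2): F = (-36.250, -4.000).
Jacobian J = [[4·p + 5·q^2 + 2·q, 10·p·q + 2·p - 2], [4·p + 2, 0]].
At the point, J = [[32.250, -29.000], [-2.000, 0.000]] (det J = -58.000).
Solving J·Δ = −F gives Δ = (-2.000, -3.474).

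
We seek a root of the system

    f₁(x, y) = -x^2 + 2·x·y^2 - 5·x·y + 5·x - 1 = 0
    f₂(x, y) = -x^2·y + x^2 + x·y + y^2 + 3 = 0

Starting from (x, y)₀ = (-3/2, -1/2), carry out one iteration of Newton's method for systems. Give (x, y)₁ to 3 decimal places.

(18.500, -20.000)

At (-3/2, -1/2): F = (-15.250, 7.375).
Jacobian J = [[-2·x + 2·y^2 - 5·y + 5, 4·x·y - 5·x], [-2·x·y + 2·x + y, -x^2 + x + 2·y]].
At the point, J = [[11.000, 10.500], [-5.000, -4.750]] (det J = 0.250).
Solving J·Δ = −F gives Δ = (20.000, -19.500).
Then the next iterate is (x, y)₁ = (18.500, -20.000).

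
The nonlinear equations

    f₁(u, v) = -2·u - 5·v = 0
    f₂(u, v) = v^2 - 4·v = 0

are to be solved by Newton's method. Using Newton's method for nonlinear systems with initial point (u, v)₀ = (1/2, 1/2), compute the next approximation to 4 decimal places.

At (1/2, 1/2): F = (-3.5000, -1.7500).
Jacobian J = [[-2, -5], [0, 2·v - 4]].
At the point, J = [[-2.0000, -5.0000], [0.0000, -3.0000]] (det J = 6.0000).
Solving J·Δ = −F gives Δ = (-0.2917, -0.5833).
Then the next iterate is (u, v)₁ = (0.2083, -0.0833).

(0.2083, -0.0833)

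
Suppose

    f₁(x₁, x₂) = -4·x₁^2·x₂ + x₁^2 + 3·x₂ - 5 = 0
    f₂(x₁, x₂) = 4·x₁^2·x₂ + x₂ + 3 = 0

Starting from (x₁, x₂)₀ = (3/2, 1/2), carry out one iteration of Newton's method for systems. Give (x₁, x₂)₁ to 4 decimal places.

(3.0833, -1.2500)

At (3/2, 1/2): F = (-5.7500, 8.0000).
Jacobian J = [[-8·x₁·x₂ + 2·x₁, -4·x₁^2 + 3], [8·x₁·x₂, 4·x₁^2 + 1]].
At the point, J = [[-3.0000, -6.0000], [6.0000, 10.0000]] (det J = 6.0000).
Solving J·Δ = −F gives Δ = (1.5833, -1.7500).
Then the next iterate is (x₁, x₂)₁ = (3.0833, -1.2500).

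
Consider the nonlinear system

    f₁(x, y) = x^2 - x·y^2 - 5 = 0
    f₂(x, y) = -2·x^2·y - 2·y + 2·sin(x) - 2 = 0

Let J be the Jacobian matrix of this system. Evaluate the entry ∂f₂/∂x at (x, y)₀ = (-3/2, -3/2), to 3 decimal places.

-8.859

∂f₂/∂x = -4·x·y + 2·cos(x).
At (-3/2, -3/2) this is -8.859.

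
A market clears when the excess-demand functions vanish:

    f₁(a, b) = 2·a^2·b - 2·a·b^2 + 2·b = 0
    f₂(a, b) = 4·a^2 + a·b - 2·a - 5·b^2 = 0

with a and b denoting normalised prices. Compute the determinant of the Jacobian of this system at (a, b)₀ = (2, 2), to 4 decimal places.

-48.0000

J = [[4·a·b - 2·b^2, 2·a^2 - 4·a·b + 2], [8·a + b - 2, a - 10·b]].
At the point, J = [[8.0000, -6.0000], [16.0000, -18.0000]].
det J = -48.0000.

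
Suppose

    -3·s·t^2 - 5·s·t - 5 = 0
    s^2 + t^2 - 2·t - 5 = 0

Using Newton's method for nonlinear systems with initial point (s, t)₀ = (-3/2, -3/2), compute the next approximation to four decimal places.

(0.5977, -2.2586)

At (-3/2, -3/2): F = (-6.1250, 2.5000).
Jacobian J = [[-3·t^2 - 5·t, -6·s·t - 5·s], [2·s, 2·t - 2]].
At the point, J = [[0.7500, -6.0000], [-3.0000, -5.0000]] (det J = -21.7500).
Solving J·Δ = −F gives Δ = (2.0977, -0.7586).
Then the next iterate is (s, t)₁ = (0.5977, -2.2586).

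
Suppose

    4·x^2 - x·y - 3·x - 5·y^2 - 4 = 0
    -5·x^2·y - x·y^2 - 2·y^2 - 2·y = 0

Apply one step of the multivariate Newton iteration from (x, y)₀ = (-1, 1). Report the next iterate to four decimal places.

At (-1, 1): F = (-1.0000, -8.0000).
Jacobian J = [[8·x - y - 3, -x - 10·y], [-10·x·y - y^2, -5·x^2 - 2·x·y - 4·y - 2]].
At the point, J = [[-12.0000, -9.0000], [9.0000, -9.0000]] (det J = 189.0000).
Solving J·Δ = −F gives Δ = (0.3333, -0.5556).
Then the next iterate is (x, y)₁ = (-0.6667, 0.4444).

(-0.6667, 0.4444)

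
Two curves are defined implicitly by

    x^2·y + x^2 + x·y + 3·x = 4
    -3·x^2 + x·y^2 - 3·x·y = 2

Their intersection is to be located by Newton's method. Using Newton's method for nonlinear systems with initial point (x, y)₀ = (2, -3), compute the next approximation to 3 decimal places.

At (2, -3): F = (-12.000, 22.000).
Jacobian J = [[2·x·y + 2·x + y + 3, x^2 + x], [-6·x + y^2 - 3·y, 2·x·y - 3·x]].
At the point, J = [[-8.000, 6.000], [6.000, -18.000]] (det J = 108.000).
Solving J·Δ = −F gives Δ = (-0.778, 0.963).
Then the next iterate is (x, y)₁ = (1.222, -2.037).

(1.222, -2.037)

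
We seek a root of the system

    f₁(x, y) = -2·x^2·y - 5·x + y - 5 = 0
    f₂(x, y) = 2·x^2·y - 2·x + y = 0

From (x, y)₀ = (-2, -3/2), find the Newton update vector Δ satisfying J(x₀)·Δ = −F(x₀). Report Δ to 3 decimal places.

At (-2, -3/2): F = (15.500, -9.500).
Jacobian J = [[-4·x·y - 5, -2·x^2 + 1], [4·x·y - 2, 2·x^2 + 1]].
At the point, J = [[-17.000, -7.000], [10.000, 9.000]] (det J = -83.000).
Solving J·Δ = −F gives Δ = (0.880, 0.078).

(0.880, 0.078)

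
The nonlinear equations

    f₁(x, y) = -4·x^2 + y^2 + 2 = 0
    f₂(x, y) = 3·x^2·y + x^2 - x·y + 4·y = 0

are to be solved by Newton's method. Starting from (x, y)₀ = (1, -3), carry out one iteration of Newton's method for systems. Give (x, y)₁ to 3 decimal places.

At (1, -3): F = (7.000, -17.000).
Jacobian J = [[-8·x, 2·y], [6·x·y + 2·x - y, 3·x^2 - x + 4]].
At the point, J = [[-8.000, -6.000], [-13.000, 6.000]] (det J = -126.000).
Solving J·Δ = −F gives Δ = (-0.476, 1.802).
Then the next iterate is (x, y)₁ = (0.524, -1.198).

(0.524, -1.198)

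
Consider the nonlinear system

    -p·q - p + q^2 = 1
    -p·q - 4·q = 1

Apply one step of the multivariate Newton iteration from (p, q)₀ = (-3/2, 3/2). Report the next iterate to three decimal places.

(-2.183, 0.010)

At (-3/2, 3/2): F = (5.000, -4.750).
Jacobian J = [[-q - 1, -p + 2·q], [-q, -p - 4]].
At the point, J = [[-2.500, 4.500], [-1.500, -2.500]] (det J = 13.000).
Solving J·Δ = −F gives Δ = (-0.683, -1.490).
Then the next iterate is (p, q)₁ = (-2.183, 0.010).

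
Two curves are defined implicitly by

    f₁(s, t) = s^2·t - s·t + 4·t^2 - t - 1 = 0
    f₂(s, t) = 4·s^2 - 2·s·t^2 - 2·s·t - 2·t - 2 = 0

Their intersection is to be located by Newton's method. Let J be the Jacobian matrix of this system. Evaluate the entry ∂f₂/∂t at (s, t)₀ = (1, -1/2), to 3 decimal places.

-2.000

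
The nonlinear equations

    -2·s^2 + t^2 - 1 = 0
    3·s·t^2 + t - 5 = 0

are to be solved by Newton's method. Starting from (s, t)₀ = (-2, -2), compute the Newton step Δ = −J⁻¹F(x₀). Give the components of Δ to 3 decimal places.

(1.004, 0.758)

At (-2, -2): F = (-5.000, -31.000).
Jacobian J = [[-4·s, 2·t], [3·t^2, 6·s·t + 1]].
At the point, J = [[8.000, -4.000], [12.000, 25.000]] (det J = 248.000).
Solving J·Δ = −F gives Δ = (1.004, 0.758).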